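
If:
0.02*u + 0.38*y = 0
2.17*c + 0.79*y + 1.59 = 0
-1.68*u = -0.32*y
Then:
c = -0.73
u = 0.00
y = 0.00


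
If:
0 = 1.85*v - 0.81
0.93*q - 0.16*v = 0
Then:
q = 0.08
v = 0.44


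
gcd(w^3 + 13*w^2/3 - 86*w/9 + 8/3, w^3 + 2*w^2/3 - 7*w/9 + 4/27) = w - 1/3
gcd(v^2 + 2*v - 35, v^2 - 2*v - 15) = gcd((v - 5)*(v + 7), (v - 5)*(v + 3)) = v - 5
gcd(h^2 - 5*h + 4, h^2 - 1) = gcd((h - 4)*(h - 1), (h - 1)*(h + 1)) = h - 1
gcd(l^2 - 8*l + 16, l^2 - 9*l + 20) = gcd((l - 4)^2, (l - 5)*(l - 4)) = l - 4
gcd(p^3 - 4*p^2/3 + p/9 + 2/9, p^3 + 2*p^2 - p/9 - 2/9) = p + 1/3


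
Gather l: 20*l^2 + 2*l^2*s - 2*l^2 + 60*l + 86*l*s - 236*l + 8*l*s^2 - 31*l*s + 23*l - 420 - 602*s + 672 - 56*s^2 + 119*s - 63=l^2*(2*s + 18) + l*(8*s^2 + 55*s - 153) - 56*s^2 - 483*s + 189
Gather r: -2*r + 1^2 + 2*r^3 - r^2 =2*r^3 - r^2 - 2*r + 1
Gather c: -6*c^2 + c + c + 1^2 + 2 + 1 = -6*c^2 + 2*c + 4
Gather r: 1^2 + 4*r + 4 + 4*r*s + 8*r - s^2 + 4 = r*(4*s + 12) - s^2 + 9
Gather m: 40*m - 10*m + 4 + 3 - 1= 30*m + 6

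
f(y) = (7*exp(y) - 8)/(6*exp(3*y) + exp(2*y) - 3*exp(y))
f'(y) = (7*exp(y) - 8)*(-18*exp(3*y) - 2*exp(2*y) + 3*exp(y))/(6*exp(3*y) + exp(2*y) - 3*exp(y))^2 + 7*exp(y)/(6*exp(3*y) + exp(2*y) - 3*exp(y))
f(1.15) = 0.07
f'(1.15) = -0.11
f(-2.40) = 28.39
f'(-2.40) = -28.95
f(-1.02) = 8.17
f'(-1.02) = -3.49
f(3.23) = 0.00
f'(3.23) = -0.00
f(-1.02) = 8.17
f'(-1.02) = -3.49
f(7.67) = 0.00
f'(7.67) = -0.00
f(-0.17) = -1.17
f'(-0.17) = 9.70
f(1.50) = 0.04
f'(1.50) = -0.07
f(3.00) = 0.00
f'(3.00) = -0.00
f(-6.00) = 1074.38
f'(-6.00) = -1075.80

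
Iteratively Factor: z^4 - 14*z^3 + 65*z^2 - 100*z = (z - 5)*(z^3 - 9*z^2 + 20*z) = (z - 5)^2*(z^2 - 4*z) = z*(z - 5)^2*(z - 4)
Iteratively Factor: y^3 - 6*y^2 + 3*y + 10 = (y - 5)*(y^2 - y - 2) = (y - 5)*(y - 2)*(y + 1)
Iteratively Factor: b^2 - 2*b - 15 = (b + 3)*(b - 5)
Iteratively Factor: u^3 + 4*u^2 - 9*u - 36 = (u + 3)*(u^2 + u - 12) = (u + 3)*(u + 4)*(u - 3)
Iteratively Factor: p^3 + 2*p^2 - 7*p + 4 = (p - 1)*(p^2 + 3*p - 4) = (p - 1)*(p + 4)*(p - 1)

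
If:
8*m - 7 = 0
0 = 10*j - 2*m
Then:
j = 7/40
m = 7/8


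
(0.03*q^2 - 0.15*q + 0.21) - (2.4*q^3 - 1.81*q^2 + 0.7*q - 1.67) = -2.4*q^3 + 1.84*q^2 - 0.85*q + 1.88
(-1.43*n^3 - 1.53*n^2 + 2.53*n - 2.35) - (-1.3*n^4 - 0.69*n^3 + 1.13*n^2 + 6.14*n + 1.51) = 1.3*n^4 - 0.74*n^3 - 2.66*n^2 - 3.61*n - 3.86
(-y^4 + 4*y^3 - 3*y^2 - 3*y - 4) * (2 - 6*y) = 6*y^5 - 26*y^4 + 26*y^3 + 12*y^2 + 18*y - 8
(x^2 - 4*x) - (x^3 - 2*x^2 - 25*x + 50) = -x^3 + 3*x^2 + 21*x - 50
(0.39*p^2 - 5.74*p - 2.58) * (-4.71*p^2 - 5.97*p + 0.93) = -1.8369*p^4 + 24.7071*p^3 + 46.7823*p^2 + 10.0644*p - 2.3994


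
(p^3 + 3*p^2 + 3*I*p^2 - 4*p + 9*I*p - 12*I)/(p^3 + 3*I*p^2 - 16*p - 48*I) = (p - 1)/(p - 4)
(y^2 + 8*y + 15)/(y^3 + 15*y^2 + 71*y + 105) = 1/(y + 7)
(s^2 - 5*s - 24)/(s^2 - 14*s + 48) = (s + 3)/(s - 6)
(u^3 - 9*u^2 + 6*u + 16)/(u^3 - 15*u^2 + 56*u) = (u^2 - u - 2)/(u*(u - 7))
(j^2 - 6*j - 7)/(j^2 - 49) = (j + 1)/(j + 7)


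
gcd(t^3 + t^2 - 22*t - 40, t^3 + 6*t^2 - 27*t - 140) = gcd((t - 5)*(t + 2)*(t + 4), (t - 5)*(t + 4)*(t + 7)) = t^2 - t - 20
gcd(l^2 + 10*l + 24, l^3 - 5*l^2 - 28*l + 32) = l + 4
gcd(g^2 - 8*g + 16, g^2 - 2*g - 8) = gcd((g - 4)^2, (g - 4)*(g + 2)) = g - 4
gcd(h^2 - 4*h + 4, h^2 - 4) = h - 2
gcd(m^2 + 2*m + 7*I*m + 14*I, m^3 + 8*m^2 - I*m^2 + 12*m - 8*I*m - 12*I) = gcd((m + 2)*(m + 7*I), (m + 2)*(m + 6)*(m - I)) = m + 2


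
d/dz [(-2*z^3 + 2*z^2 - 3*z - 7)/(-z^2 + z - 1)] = (2*z^4 - 4*z^3 + 5*z^2 - 18*z + 10)/(z^4 - 2*z^3 + 3*z^2 - 2*z + 1)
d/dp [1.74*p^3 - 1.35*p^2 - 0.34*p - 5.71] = 5.22*p^2 - 2.7*p - 0.34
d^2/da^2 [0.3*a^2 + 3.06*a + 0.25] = 0.600000000000000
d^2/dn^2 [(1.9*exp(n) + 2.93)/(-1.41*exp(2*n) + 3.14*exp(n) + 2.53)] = (-3.77739*exp(4*n) - 31.712592*exp(3*n) - 1.75037399999999*exp(2*n) - 55.603404*exp(n) + 11.114796)*exp(n)/(2.803221*exp(6*n) - 18.727902*exp(5*n) + 26.616429*exp(4*n) + 36.248788*exp(3*n) - 47.758557*exp(2*n) - 60.296478*exp(n) - 16.194277)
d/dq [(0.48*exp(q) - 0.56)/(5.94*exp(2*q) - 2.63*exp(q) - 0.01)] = (-2.8512*exp(2*q) + 6.6528*exp(q) - 1.4776)*exp(q)/(35.2836*exp(4*q) - 31.2444*exp(3*q) + 6.7981*exp(2*q) + 0.0526*exp(q) + 0.0001)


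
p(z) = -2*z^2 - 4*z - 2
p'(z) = -4*z - 4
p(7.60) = -147.92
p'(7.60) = -34.40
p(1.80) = -15.68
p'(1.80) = -11.20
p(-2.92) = -7.37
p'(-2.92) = 7.68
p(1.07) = -8.57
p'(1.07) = -8.28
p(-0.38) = -0.77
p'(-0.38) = -2.48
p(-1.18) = -0.06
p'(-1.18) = 0.72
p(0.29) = -3.33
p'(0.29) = -5.16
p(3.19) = -35.11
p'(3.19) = -16.76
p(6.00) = -98.00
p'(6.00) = -28.00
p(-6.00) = -50.00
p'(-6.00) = 20.00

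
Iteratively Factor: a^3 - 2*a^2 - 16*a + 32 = (a - 4)*(a^2 + 2*a - 8) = (a - 4)*(a - 2)*(a + 4)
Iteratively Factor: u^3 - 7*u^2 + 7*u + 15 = (u + 1)*(u^2 - 8*u + 15) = (u - 3)*(u + 1)*(u - 5)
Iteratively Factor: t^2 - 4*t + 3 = (t - 3)*(t - 1)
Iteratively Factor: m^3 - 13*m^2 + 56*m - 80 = (m - 4)*(m^2 - 9*m + 20) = (m - 5)*(m - 4)*(m - 4)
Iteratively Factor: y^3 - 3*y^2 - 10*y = (y)*(y^2 - 3*y - 10) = y*(y - 5)*(y + 2)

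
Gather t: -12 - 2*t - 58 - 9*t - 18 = -11*t - 88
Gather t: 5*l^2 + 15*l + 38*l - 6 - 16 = 5*l^2 + 53*l - 22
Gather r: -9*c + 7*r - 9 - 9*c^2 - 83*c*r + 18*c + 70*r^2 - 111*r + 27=-9*c^2 + 9*c + 70*r^2 + r*(-83*c - 104) + 18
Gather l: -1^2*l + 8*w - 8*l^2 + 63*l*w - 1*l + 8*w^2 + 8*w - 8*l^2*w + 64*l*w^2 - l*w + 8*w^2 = l^2*(-8*w - 8) + l*(64*w^2 + 62*w - 2) + 16*w^2 + 16*w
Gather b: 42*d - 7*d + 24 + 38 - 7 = 35*d + 55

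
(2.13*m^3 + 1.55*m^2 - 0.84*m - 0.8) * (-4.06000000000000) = -8.6478*m^3 - 6.293*m^2 + 3.4104*m + 3.248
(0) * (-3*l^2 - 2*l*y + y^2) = 0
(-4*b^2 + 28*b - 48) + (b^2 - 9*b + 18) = -3*b^2 + 19*b - 30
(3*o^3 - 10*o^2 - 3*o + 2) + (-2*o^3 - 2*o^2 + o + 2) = o^3 - 12*o^2 - 2*o + 4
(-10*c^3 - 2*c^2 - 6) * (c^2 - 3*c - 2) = -10*c^5 + 28*c^4 + 26*c^3 - 2*c^2 + 18*c + 12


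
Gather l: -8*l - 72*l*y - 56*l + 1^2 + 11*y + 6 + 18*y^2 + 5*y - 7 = l*(-72*y - 64) + 18*y^2 + 16*y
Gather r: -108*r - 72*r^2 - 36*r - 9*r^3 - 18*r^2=-9*r^3 - 90*r^2 - 144*r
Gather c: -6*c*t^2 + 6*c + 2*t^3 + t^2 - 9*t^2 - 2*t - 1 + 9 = c*(6 - 6*t^2) + 2*t^3 - 8*t^2 - 2*t + 8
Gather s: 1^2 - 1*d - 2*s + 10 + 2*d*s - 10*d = -11*d + s*(2*d - 2) + 11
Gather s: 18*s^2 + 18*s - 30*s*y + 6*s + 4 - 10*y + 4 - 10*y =18*s^2 + s*(24 - 30*y) - 20*y + 8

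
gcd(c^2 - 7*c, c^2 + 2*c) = c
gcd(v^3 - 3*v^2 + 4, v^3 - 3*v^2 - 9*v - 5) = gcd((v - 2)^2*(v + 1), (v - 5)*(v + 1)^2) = v + 1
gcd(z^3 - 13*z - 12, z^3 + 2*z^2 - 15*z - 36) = z^2 - z - 12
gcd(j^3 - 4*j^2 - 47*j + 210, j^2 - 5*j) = j - 5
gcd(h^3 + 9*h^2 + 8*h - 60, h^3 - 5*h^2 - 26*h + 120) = h + 5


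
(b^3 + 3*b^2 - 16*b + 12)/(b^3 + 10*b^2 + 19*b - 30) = (b - 2)/(b + 5)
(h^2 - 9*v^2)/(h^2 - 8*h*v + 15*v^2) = (-h - 3*v)/(-h + 5*v)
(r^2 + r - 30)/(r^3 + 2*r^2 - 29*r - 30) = 1/(r + 1)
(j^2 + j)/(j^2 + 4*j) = (j + 1)/(j + 4)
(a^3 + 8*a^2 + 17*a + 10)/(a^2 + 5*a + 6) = (a^2 + 6*a + 5)/(a + 3)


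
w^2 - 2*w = w*(w - 2)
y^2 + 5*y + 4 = (y + 1)*(y + 4)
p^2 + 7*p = p*(p + 7)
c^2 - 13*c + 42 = (c - 7)*(c - 6)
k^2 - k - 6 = (k - 3)*(k + 2)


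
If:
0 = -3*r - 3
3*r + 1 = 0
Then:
No Solution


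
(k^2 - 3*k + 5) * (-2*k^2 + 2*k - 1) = -2*k^4 + 8*k^3 - 17*k^2 + 13*k - 5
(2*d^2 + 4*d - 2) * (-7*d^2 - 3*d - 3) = -14*d^4 - 34*d^3 - 4*d^2 - 6*d + 6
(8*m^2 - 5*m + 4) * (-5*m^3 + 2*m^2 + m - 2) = -40*m^5 + 41*m^4 - 22*m^3 - 13*m^2 + 14*m - 8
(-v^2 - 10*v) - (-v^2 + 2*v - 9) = 9 - 12*v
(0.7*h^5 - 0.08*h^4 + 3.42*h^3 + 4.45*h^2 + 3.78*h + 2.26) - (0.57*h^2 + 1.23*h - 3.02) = 0.7*h^5 - 0.08*h^4 + 3.42*h^3 + 3.88*h^2 + 2.55*h + 5.28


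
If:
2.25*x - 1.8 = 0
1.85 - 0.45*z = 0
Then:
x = 0.80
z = 4.11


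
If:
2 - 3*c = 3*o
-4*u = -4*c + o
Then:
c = 4*u/5 + 2/15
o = 8/15 - 4*u/5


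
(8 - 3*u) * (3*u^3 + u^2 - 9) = -9*u^4 + 21*u^3 + 8*u^2 + 27*u - 72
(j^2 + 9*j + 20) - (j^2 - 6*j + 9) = 15*j + 11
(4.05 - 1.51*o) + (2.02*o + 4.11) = 0.51*o + 8.16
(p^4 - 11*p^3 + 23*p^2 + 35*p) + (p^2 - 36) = p^4 - 11*p^3 + 24*p^2 + 35*p - 36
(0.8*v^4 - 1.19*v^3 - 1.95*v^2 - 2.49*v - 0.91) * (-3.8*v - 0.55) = -3.04*v^5 + 4.082*v^4 + 8.0645*v^3 + 10.5345*v^2 + 4.8275*v + 0.5005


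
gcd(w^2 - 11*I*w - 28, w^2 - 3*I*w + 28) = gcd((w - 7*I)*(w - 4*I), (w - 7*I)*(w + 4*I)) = w - 7*I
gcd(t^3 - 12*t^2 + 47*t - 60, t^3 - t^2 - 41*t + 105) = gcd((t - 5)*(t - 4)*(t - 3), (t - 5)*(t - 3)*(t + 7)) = t^2 - 8*t + 15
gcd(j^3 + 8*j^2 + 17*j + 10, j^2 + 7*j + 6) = j + 1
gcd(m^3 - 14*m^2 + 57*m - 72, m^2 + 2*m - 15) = m - 3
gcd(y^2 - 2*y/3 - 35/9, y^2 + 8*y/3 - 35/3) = y - 7/3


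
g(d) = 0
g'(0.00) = 0.00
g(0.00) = 0.00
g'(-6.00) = 0.00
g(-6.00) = 0.00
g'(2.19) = 0.00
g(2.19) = 0.00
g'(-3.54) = 0.00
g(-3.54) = 0.00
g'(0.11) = 0.00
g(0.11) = 0.00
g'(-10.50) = 0.00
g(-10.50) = 0.00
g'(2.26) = 0.00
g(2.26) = 0.00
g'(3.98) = 0.00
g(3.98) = 0.00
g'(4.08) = 0.00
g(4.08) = 0.00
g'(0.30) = 0.00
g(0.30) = 0.00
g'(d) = 0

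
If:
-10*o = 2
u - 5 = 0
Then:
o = -1/5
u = 5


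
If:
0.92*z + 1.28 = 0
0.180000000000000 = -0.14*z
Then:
No Solution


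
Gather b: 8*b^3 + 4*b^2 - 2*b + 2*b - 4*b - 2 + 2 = 8*b^3 + 4*b^2 - 4*b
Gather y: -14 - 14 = -28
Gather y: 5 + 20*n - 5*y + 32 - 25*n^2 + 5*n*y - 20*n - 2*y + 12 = -25*n^2 + y*(5*n - 7) + 49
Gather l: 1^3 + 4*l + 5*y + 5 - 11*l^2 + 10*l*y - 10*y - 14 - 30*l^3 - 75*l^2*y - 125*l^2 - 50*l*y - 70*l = -30*l^3 + l^2*(-75*y - 136) + l*(-40*y - 66) - 5*y - 8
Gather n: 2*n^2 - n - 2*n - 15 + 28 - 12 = 2*n^2 - 3*n + 1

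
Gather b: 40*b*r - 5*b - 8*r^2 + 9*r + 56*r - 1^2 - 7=b*(40*r - 5) - 8*r^2 + 65*r - 8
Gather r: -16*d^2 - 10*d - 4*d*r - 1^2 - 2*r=-16*d^2 - 10*d + r*(-4*d - 2) - 1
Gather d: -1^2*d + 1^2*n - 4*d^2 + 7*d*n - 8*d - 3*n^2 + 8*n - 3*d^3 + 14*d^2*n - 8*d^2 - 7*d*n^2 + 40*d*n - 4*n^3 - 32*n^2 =-3*d^3 + d^2*(14*n - 12) + d*(-7*n^2 + 47*n - 9) - 4*n^3 - 35*n^2 + 9*n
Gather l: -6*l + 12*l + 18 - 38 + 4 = 6*l - 16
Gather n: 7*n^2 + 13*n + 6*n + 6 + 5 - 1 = 7*n^2 + 19*n + 10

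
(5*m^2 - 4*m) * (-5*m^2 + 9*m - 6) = -25*m^4 + 65*m^3 - 66*m^2 + 24*m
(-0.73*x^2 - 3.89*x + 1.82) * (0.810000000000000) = -0.5913*x^2 - 3.1509*x + 1.4742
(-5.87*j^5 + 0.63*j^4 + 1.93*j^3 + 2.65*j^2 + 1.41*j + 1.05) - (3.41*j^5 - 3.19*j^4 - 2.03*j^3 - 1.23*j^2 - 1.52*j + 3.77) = -9.28*j^5 + 3.82*j^4 + 3.96*j^3 + 3.88*j^2 + 2.93*j - 2.72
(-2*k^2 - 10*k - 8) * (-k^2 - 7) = 2*k^4 + 10*k^3 + 22*k^2 + 70*k + 56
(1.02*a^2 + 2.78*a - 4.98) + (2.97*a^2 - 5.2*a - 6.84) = 3.99*a^2 - 2.42*a - 11.82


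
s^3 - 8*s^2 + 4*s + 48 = (s - 6)*(s - 4)*(s + 2)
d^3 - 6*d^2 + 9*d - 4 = (d - 4)*(d - 1)^2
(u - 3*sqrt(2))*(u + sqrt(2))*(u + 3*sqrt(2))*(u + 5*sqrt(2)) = u^4 + 6*sqrt(2)*u^3 - 8*u^2 - 108*sqrt(2)*u - 180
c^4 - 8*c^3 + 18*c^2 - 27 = (c - 3)^3*(c + 1)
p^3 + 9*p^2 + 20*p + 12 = (p + 1)*(p + 2)*(p + 6)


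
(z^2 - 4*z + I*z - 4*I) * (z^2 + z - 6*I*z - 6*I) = z^4 - 3*z^3 - 5*I*z^3 + 2*z^2 + 15*I*z^2 - 18*z + 20*I*z - 24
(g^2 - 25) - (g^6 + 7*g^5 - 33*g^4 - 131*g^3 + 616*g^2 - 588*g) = -g^6 - 7*g^5 + 33*g^4 + 131*g^3 - 615*g^2 + 588*g - 25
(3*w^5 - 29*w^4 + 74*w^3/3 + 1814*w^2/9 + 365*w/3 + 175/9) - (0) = 3*w^5 - 29*w^4 + 74*w^3/3 + 1814*w^2/9 + 365*w/3 + 175/9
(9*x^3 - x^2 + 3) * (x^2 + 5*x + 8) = 9*x^5 + 44*x^4 + 67*x^3 - 5*x^2 + 15*x + 24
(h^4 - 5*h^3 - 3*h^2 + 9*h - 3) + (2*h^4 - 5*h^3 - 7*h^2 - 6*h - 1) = 3*h^4 - 10*h^3 - 10*h^2 + 3*h - 4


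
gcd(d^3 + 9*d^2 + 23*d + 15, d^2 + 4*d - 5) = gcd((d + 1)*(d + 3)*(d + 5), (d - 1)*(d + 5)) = d + 5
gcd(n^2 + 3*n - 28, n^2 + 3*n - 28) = n^2 + 3*n - 28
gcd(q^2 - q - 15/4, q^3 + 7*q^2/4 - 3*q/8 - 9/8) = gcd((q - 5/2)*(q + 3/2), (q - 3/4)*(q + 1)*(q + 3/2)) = q + 3/2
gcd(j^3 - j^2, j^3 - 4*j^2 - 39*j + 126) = 1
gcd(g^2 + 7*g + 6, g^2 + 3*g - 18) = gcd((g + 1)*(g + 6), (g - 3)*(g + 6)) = g + 6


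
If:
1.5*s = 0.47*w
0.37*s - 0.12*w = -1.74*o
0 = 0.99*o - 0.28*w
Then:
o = 0.00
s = 0.00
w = 0.00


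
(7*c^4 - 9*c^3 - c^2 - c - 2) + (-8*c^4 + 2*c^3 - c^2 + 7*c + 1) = -c^4 - 7*c^3 - 2*c^2 + 6*c - 1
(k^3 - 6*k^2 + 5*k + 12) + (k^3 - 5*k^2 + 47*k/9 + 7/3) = 2*k^3 - 11*k^2 + 92*k/9 + 43/3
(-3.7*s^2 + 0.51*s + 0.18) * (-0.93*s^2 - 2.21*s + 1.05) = 3.441*s^4 + 7.7027*s^3 - 5.1795*s^2 + 0.1377*s + 0.189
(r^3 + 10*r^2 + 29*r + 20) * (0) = 0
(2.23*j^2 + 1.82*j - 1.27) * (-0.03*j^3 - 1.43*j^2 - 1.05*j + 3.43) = -0.0669*j^5 - 3.2435*j^4 - 4.906*j^3 + 7.554*j^2 + 7.5761*j - 4.3561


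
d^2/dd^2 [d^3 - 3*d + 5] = 6*d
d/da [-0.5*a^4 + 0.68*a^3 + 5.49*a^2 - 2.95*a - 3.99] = -2.0*a^3 + 2.04*a^2 + 10.98*a - 2.95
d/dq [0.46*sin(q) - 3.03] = 0.46*cos(q)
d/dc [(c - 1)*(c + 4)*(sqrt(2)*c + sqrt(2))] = sqrt(2)*(3*c^2 + 8*c - 1)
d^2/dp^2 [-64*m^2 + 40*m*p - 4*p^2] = -8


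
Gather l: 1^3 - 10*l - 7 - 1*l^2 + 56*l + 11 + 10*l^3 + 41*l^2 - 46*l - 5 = 10*l^3 + 40*l^2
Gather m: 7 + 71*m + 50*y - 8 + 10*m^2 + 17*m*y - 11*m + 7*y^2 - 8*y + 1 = 10*m^2 + m*(17*y + 60) + 7*y^2 + 42*y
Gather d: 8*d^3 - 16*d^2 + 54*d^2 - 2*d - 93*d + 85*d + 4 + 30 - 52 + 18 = 8*d^3 + 38*d^2 - 10*d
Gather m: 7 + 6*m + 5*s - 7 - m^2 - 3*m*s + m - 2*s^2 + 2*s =-m^2 + m*(7 - 3*s) - 2*s^2 + 7*s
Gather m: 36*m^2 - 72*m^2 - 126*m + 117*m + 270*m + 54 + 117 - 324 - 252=-36*m^2 + 261*m - 405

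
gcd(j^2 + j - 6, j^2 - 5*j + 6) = j - 2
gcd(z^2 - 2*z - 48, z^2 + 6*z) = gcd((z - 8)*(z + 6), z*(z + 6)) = z + 6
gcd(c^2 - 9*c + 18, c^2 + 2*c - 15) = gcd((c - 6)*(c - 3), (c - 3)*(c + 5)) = c - 3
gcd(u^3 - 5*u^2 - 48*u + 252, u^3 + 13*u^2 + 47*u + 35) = u + 7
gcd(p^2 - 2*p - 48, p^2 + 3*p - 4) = 1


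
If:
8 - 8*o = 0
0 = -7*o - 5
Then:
No Solution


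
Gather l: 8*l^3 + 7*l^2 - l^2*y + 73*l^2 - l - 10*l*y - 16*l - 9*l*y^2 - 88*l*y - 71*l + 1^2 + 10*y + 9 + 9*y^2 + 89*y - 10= 8*l^3 + l^2*(80 - y) + l*(-9*y^2 - 98*y - 88) + 9*y^2 + 99*y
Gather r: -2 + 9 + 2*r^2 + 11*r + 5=2*r^2 + 11*r + 12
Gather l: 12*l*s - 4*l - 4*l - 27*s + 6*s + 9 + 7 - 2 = l*(12*s - 8) - 21*s + 14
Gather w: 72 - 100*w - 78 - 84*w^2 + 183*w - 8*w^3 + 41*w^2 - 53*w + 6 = -8*w^3 - 43*w^2 + 30*w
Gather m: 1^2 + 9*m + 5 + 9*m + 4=18*m + 10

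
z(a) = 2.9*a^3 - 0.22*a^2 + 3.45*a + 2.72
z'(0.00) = 3.45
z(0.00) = 2.72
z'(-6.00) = 319.29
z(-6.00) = -652.30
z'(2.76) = 68.51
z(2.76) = 71.54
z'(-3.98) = 143.01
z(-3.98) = -197.33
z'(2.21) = 44.97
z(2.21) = 40.57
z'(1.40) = 19.89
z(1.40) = 15.08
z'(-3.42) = 106.71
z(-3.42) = -127.66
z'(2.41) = 52.92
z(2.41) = 50.35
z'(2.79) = 69.94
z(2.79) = 73.61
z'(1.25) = 16.49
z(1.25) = 12.35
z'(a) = 8.7*a^2 - 0.44*a + 3.45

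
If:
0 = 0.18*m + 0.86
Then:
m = -4.78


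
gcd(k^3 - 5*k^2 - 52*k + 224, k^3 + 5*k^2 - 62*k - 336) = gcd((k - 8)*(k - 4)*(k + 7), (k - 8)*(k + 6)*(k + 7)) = k^2 - k - 56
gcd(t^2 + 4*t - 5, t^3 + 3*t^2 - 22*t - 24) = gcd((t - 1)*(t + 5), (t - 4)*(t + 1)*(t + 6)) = 1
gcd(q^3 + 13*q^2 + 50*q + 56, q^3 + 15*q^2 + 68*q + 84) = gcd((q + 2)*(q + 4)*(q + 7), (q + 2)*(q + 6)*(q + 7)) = q^2 + 9*q + 14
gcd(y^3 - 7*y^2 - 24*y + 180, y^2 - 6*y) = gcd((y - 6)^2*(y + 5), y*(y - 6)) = y - 6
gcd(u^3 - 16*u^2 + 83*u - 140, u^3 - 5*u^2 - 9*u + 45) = u - 5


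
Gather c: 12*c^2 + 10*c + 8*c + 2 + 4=12*c^2 + 18*c + 6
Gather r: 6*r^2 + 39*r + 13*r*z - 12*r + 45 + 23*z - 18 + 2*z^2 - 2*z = 6*r^2 + r*(13*z + 27) + 2*z^2 + 21*z + 27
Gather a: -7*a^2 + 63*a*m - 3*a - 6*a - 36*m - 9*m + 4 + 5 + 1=-7*a^2 + a*(63*m - 9) - 45*m + 10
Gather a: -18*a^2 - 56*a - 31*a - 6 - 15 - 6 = -18*a^2 - 87*a - 27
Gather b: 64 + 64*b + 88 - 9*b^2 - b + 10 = -9*b^2 + 63*b + 162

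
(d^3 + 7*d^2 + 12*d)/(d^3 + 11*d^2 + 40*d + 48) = d/(d + 4)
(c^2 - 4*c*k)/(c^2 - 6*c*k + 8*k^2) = c/(c - 2*k)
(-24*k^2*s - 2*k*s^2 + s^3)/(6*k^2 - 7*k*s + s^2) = s*(4*k + s)/(-k + s)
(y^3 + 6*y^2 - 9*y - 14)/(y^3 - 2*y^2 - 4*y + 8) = (y^2 + 8*y + 7)/(y^2 - 4)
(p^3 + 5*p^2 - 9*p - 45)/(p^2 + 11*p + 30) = (p^2 - 9)/(p + 6)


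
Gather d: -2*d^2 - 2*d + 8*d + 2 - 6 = -2*d^2 + 6*d - 4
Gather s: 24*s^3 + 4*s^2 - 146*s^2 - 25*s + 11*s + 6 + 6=24*s^3 - 142*s^2 - 14*s + 12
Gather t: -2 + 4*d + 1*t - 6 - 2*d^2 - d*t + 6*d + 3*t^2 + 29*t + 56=-2*d^2 + 10*d + 3*t^2 + t*(30 - d) + 48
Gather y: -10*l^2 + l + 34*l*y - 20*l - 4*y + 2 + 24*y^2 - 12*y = -10*l^2 - 19*l + 24*y^2 + y*(34*l - 16) + 2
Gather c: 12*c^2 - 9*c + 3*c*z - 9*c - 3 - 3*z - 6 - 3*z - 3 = 12*c^2 + c*(3*z - 18) - 6*z - 12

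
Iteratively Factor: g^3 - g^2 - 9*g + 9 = (g + 3)*(g^2 - 4*g + 3) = (g - 1)*(g + 3)*(g - 3)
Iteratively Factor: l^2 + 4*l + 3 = (l + 1)*(l + 3)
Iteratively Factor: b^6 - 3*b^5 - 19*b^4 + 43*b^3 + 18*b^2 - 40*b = (b - 1)*(b^5 - 2*b^4 - 21*b^3 + 22*b^2 + 40*b) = (b - 1)*(b + 1)*(b^4 - 3*b^3 - 18*b^2 + 40*b) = (b - 5)*(b - 1)*(b + 1)*(b^3 + 2*b^2 - 8*b) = (b - 5)*(b - 2)*(b - 1)*(b + 1)*(b^2 + 4*b) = (b - 5)*(b - 2)*(b - 1)*(b + 1)*(b + 4)*(b)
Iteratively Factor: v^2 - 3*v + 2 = (v - 2)*(v - 1)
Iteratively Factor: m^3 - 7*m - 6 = (m + 1)*(m^2 - m - 6) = (m - 3)*(m + 1)*(m + 2)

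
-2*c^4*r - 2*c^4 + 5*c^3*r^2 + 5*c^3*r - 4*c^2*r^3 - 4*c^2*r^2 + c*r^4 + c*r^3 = (-2*c + r)*(-c + r)^2*(c*r + c)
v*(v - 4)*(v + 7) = v^3 + 3*v^2 - 28*v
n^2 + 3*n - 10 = (n - 2)*(n + 5)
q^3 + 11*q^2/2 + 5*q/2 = q*(q + 1/2)*(q + 5)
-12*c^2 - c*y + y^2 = (-4*c + y)*(3*c + y)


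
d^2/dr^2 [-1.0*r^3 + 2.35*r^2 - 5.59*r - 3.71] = 4.7 - 6.0*r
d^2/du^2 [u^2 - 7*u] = 2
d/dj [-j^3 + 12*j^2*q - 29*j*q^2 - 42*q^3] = -3*j^2 + 24*j*q - 29*q^2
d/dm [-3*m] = -3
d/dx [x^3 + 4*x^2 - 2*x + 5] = 3*x^2 + 8*x - 2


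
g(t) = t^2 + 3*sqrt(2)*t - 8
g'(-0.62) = 3.00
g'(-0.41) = 3.42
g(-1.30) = -11.83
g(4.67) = 33.62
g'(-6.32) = -8.40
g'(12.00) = 28.24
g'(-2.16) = -0.08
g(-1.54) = -12.16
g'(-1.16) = 1.92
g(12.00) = 186.91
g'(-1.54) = 1.16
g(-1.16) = -11.58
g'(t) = 2*t + 3*sqrt(2)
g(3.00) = 13.73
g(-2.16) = -12.50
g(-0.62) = -10.25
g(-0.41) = -9.57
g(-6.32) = 5.13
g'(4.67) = 13.58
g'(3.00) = 10.24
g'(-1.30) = 1.64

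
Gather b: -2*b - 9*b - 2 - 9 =-11*b - 11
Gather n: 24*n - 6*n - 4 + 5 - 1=18*n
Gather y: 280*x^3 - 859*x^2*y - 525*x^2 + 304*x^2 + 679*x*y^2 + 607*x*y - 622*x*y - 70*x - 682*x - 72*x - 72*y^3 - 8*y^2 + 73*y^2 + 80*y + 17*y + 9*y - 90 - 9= 280*x^3 - 221*x^2 - 824*x - 72*y^3 + y^2*(679*x + 65) + y*(-859*x^2 - 15*x + 106) - 99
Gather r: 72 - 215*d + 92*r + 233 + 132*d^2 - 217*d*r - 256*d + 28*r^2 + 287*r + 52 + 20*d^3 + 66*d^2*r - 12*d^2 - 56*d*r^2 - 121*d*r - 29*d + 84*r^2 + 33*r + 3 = 20*d^3 + 120*d^2 - 500*d + r^2*(112 - 56*d) + r*(66*d^2 - 338*d + 412) + 360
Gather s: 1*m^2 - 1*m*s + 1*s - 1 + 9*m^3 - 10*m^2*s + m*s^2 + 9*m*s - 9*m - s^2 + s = 9*m^3 + m^2 - 9*m + s^2*(m - 1) + s*(-10*m^2 + 8*m + 2) - 1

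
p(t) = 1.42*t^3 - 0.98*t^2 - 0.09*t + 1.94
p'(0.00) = -0.09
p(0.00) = 1.94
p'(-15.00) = 987.81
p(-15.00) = -5009.71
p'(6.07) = 144.97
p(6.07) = 282.87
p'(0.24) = -0.32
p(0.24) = 1.88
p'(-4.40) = 91.01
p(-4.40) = -137.60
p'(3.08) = 34.29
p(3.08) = 33.86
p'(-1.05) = 6.66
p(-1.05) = -0.69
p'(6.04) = 143.48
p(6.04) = 278.54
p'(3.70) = 50.98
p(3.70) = 60.12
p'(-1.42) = 11.28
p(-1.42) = -3.97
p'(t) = 4.26*t^2 - 1.96*t - 0.09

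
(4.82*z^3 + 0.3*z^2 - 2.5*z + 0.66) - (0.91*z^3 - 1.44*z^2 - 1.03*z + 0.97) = 3.91*z^3 + 1.74*z^2 - 1.47*z - 0.31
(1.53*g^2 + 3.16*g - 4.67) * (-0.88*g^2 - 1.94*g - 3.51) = -1.3464*g^4 - 5.749*g^3 - 7.3911*g^2 - 2.0318*g + 16.3917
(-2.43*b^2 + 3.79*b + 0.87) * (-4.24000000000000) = 10.3032*b^2 - 16.0696*b - 3.6888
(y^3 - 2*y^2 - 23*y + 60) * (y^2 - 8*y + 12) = y^5 - 10*y^4 + 5*y^3 + 220*y^2 - 756*y + 720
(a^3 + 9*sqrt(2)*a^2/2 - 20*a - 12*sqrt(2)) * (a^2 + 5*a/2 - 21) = a^5 + 5*a^4/2 + 9*sqrt(2)*a^4/2 - 41*a^3 + 45*sqrt(2)*a^3/4 - 213*sqrt(2)*a^2/2 - 50*a^2 - 30*sqrt(2)*a + 420*a + 252*sqrt(2)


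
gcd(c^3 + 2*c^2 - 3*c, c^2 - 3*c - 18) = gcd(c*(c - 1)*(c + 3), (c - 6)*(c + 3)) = c + 3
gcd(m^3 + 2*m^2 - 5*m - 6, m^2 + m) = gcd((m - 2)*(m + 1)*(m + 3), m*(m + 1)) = m + 1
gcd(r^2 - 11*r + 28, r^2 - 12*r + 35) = r - 7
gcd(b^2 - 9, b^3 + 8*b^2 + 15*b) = b + 3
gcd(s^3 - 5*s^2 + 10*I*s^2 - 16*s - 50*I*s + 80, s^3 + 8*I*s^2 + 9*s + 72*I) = s + 8*I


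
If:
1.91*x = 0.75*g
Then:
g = 2.54666666666667*x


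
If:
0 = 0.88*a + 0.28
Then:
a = -0.32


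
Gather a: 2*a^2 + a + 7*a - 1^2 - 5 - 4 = 2*a^2 + 8*a - 10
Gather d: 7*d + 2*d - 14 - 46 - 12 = 9*d - 72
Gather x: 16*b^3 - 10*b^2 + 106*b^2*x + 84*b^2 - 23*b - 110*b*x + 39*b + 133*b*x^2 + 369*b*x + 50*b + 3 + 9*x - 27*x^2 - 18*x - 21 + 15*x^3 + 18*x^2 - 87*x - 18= 16*b^3 + 74*b^2 + 66*b + 15*x^3 + x^2*(133*b - 9) + x*(106*b^2 + 259*b - 96) - 36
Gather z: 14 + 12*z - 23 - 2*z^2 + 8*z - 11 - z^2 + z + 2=-3*z^2 + 21*z - 18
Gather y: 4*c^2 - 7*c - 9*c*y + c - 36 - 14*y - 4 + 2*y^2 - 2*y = 4*c^2 - 6*c + 2*y^2 + y*(-9*c - 16) - 40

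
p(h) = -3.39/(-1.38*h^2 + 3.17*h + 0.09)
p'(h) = -3.39*(2.76*h - 3.17)/(-1.38*h^2 + 3.17*h + 0.09)^2 = (10.7463 - 9.3564*h)/(-1.38*h^2 + 3.17*h + 0.09)^2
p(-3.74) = 0.11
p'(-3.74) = 0.05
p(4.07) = 0.34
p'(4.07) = -0.28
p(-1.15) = 0.63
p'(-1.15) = 0.74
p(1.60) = -2.08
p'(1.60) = -1.59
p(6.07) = 0.11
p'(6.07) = -0.05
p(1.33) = -1.82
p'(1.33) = -0.49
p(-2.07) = 0.27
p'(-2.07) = 0.20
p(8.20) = 0.05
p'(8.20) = -0.01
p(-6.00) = 0.05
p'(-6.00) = 0.01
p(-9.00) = 0.02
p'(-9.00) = 0.00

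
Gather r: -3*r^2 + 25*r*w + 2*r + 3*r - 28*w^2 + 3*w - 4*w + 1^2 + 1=-3*r^2 + r*(25*w + 5) - 28*w^2 - w + 2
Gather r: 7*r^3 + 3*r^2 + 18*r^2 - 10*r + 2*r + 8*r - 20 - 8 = 7*r^3 + 21*r^2 - 28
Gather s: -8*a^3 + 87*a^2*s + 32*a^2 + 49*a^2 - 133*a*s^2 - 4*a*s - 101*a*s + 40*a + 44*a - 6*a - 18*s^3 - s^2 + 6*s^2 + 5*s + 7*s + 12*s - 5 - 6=-8*a^3 + 81*a^2 + 78*a - 18*s^3 + s^2*(5 - 133*a) + s*(87*a^2 - 105*a + 24) - 11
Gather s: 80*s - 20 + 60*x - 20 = 80*s + 60*x - 40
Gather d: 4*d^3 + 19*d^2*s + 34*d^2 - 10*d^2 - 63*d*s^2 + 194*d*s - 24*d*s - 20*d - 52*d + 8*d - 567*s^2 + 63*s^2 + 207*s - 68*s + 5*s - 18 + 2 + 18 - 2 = 4*d^3 + d^2*(19*s + 24) + d*(-63*s^2 + 170*s - 64) - 504*s^2 + 144*s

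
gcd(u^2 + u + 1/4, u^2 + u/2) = u + 1/2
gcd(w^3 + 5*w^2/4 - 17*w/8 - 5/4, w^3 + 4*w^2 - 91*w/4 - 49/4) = w + 1/2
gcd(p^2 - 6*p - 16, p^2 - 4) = p + 2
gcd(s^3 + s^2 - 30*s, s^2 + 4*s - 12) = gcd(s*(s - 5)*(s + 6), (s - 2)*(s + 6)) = s + 6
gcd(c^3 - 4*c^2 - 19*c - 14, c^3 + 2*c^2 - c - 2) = c^2 + 3*c + 2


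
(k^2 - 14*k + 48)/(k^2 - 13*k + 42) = (k - 8)/(k - 7)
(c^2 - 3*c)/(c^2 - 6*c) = (c - 3)/(c - 6)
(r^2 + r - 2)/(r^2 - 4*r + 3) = (r + 2)/(r - 3)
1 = 1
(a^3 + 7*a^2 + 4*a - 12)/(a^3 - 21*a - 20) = (-a^3 - 7*a^2 - 4*a + 12)/(-a^3 + 21*a + 20)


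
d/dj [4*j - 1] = 4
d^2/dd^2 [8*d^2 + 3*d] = 16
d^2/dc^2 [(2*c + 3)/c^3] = 12*(c + 3)/c^5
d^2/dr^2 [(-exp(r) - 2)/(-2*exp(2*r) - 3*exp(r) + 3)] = (4*exp(4*r) + 26*exp(3*r) + 72*exp(2*r) + 75*exp(r) + 27)*exp(r)/(8*exp(6*r) + 36*exp(5*r) + 18*exp(4*r) - 81*exp(3*r) - 27*exp(2*r) + 81*exp(r) - 27)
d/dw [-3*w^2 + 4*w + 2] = 4 - 6*w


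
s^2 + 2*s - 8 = (s - 2)*(s + 4)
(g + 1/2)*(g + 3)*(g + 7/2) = g^3 + 7*g^2 + 55*g/4 + 21/4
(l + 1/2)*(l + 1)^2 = l^3 + 5*l^2/2 + 2*l + 1/2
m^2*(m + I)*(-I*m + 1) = -I*m^4 + 2*m^3 + I*m^2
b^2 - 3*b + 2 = (b - 2)*(b - 1)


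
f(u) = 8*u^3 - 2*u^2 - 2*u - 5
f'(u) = 24*u^2 - 4*u - 2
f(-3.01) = -235.27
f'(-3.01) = 227.48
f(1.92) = 40.41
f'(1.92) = 78.79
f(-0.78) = -8.45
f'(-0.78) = 15.72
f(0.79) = -3.88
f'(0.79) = 9.82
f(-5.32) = -1255.51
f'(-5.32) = 698.54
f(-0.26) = -4.76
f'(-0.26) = 0.66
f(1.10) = 1.03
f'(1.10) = 22.64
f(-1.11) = -16.19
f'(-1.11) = 32.01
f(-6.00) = -1793.00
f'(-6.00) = 886.00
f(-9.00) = -5981.00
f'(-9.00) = 1978.00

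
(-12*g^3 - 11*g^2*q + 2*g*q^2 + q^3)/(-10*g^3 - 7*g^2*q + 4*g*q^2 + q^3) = (-12*g^2 + g*q + q^2)/(-10*g^2 + 3*g*q + q^2)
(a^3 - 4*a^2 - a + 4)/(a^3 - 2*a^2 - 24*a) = (-a^3 + 4*a^2 + a - 4)/(a*(-a^2 + 2*a + 24))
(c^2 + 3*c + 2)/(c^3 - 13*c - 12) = (c + 2)/(c^2 - c - 12)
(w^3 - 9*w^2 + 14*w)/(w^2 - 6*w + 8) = w*(w - 7)/(w - 4)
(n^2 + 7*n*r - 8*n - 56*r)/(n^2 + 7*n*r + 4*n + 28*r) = (n - 8)/(n + 4)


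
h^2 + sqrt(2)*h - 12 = (h - 2*sqrt(2))*(h + 3*sqrt(2))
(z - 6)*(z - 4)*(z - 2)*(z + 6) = z^4 - 6*z^3 - 28*z^2 + 216*z - 288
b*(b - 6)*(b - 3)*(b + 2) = b^4 - 7*b^3 + 36*b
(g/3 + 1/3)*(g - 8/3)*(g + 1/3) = g^3/3 - 4*g^2/9 - 29*g/27 - 8/27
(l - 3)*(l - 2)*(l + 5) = l^3 - 19*l + 30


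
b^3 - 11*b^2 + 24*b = b*(b - 8)*(b - 3)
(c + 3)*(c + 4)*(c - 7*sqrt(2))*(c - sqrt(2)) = c^4 - 8*sqrt(2)*c^3 + 7*c^3 - 56*sqrt(2)*c^2 + 26*c^2 - 96*sqrt(2)*c + 98*c + 168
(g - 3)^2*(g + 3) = g^3 - 3*g^2 - 9*g + 27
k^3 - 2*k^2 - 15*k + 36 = (k - 3)^2*(k + 4)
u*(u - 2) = u^2 - 2*u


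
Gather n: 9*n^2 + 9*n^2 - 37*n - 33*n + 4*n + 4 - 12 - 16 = 18*n^2 - 66*n - 24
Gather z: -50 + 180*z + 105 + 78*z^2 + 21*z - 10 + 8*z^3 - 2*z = 8*z^3 + 78*z^2 + 199*z + 45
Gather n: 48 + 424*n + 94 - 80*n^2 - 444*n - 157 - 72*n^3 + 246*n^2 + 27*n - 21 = -72*n^3 + 166*n^2 + 7*n - 36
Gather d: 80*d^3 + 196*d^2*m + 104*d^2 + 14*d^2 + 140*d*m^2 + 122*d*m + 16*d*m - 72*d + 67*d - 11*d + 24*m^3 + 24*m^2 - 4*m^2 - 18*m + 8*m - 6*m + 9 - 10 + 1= 80*d^3 + d^2*(196*m + 118) + d*(140*m^2 + 138*m - 16) + 24*m^3 + 20*m^2 - 16*m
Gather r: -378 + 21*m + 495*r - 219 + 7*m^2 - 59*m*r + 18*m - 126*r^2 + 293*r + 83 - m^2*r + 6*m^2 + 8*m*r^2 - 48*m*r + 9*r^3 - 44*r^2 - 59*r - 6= 13*m^2 + 39*m + 9*r^3 + r^2*(8*m - 170) + r*(-m^2 - 107*m + 729) - 520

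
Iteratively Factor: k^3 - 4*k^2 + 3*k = (k - 1)*(k^2 - 3*k) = k*(k - 1)*(k - 3)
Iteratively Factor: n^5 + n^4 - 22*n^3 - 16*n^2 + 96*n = (n)*(n^4 + n^3 - 22*n^2 - 16*n + 96) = n*(n - 4)*(n^3 + 5*n^2 - 2*n - 24) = n*(n - 4)*(n - 2)*(n^2 + 7*n + 12) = n*(n - 4)*(n - 2)*(n + 3)*(n + 4)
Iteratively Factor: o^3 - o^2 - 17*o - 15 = (o + 3)*(o^2 - 4*o - 5) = (o + 1)*(o + 3)*(o - 5)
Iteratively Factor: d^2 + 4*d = (d + 4)*(d)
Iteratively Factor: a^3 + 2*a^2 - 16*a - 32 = (a - 4)*(a^2 + 6*a + 8) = (a - 4)*(a + 4)*(a + 2)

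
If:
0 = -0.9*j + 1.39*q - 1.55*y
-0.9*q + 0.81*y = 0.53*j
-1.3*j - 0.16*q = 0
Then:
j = 0.00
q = 0.00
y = 0.00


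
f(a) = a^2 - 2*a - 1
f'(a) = 2*a - 2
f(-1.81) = 5.90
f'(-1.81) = -5.62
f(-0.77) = 1.13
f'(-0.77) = -3.54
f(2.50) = 0.25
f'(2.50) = 3.00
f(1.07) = -2.00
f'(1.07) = 0.14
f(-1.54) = 4.45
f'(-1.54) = -5.08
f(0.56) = -1.81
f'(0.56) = -0.88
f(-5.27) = 37.31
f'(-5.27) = -12.54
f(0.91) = -1.99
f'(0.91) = -0.18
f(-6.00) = 47.00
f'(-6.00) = -14.00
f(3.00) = 2.00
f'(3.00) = 4.00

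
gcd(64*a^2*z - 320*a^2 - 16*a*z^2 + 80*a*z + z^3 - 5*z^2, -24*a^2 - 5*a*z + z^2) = -8*a + z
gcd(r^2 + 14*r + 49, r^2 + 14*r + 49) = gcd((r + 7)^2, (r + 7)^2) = r^2 + 14*r + 49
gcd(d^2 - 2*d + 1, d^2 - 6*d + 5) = d - 1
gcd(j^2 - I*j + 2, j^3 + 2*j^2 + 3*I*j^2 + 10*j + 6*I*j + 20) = j - 2*I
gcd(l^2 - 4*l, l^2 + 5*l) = l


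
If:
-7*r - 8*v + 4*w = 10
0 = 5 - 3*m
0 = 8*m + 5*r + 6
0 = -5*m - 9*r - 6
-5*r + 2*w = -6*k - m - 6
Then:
No Solution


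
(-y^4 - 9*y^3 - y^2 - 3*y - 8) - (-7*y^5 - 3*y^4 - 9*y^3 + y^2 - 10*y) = 7*y^5 + 2*y^4 - 2*y^2 + 7*y - 8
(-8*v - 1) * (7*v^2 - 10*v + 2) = -56*v^3 + 73*v^2 - 6*v - 2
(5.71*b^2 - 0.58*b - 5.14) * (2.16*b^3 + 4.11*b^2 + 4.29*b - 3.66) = 12.3336*b^5 + 22.2153*b^4 + 11.0097*b^3 - 44.5122*b^2 - 19.9278*b + 18.8124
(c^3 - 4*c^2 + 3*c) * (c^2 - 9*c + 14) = c^5 - 13*c^4 + 53*c^3 - 83*c^2 + 42*c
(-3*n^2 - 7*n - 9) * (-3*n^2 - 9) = 9*n^4 + 21*n^3 + 54*n^2 + 63*n + 81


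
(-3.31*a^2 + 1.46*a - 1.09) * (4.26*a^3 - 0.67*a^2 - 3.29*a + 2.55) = -14.1006*a^5 + 8.4373*a^4 + 5.2683*a^3 - 12.5136*a^2 + 7.3091*a - 2.7795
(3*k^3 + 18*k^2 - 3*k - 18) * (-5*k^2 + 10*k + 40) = -15*k^5 - 60*k^4 + 315*k^3 + 780*k^2 - 300*k - 720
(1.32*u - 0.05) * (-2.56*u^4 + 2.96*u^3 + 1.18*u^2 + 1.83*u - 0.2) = -3.3792*u^5 + 4.0352*u^4 + 1.4096*u^3 + 2.3566*u^2 - 0.3555*u + 0.01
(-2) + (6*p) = 6*p - 2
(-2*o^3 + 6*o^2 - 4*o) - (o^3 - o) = -3*o^3 + 6*o^2 - 3*o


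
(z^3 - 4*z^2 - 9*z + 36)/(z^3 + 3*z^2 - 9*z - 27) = (z - 4)/(z + 3)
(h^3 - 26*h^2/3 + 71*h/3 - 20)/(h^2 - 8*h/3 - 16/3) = (3*h^2 - 14*h + 15)/(3*h + 4)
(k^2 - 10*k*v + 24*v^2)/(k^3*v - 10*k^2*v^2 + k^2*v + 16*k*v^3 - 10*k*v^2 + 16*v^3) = (k^2 - 10*k*v + 24*v^2)/(v*(k^3 - 10*k^2*v + k^2 + 16*k*v^2 - 10*k*v + 16*v^2))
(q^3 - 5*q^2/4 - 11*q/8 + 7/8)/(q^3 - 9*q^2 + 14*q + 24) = (8*q^2 - 18*q + 7)/(8*(q^2 - 10*q + 24))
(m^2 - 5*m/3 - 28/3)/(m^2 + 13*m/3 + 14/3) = (m - 4)/(m + 2)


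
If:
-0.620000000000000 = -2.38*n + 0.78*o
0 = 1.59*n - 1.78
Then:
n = 1.12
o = 2.62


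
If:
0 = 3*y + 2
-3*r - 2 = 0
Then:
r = -2/3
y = -2/3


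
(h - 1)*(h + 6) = h^2 + 5*h - 6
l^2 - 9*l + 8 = (l - 8)*(l - 1)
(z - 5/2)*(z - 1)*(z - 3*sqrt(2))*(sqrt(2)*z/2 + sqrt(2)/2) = sqrt(2)*z^4/2 - 3*z^3 - 5*sqrt(2)*z^3/4 - sqrt(2)*z^2/2 + 15*z^2/2 + 5*sqrt(2)*z/4 + 3*z - 15/2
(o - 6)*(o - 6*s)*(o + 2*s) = o^3 - 4*o^2*s - 6*o^2 - 12*o*s^2 + 24*o*s + 72*s^2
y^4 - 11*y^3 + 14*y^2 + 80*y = y*(y - 8)*(y - 5)*(y + 2)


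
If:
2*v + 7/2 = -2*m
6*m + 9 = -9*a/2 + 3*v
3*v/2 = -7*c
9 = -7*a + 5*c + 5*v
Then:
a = -811/423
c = 34/141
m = -1057/1692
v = -476/423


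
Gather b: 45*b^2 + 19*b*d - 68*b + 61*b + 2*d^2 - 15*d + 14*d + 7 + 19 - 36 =45*b^2 + b*(19*d - 7) + 2*d^2 - d - 10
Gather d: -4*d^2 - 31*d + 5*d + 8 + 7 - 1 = -4*d^2 - 26*d + 14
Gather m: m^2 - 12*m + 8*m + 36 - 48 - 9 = m^2 - 4*m - 21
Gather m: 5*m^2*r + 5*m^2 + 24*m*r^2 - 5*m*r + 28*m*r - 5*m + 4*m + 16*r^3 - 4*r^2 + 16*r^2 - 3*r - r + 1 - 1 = m^2*(5*r + 5) + m*(24*r^2 + 23*r - 1) + 16*r^3 + 12*r^2 - 4*r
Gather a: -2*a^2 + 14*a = -2*a^2 + 14*a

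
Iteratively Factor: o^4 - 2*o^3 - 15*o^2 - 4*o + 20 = (o - 1)*(o^3 - o^2 - 16*o - 20) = (o - 1)*(o + 2)*(o^2 - 3*o - 10) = (o - 1)*(o + 2)^2*(o - 5)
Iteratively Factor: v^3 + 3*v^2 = (v)*(v^2 + 3*v) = v^2*(v + 3)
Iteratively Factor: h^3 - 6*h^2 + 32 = (h - 4)*(h^2 - 2*h - 8) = (h - 4)*(h + 2)*(h - 4)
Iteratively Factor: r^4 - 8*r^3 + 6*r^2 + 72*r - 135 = (r - 3)*(r^3 - 5*r^2 - 9*r + 45) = (r - 5)*(r - 3)*(r^2 - 9) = (r - 5)*(r - 3)^2*(r + 3)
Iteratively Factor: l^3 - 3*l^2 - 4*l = (l + 1)*(l^2 - 4*l) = (l - 4)*(l + 1)*(l)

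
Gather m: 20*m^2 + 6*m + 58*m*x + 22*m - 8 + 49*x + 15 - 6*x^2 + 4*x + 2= 20*m^2 + m*(58*x + 28) - 6*x^2 + 53*x + 9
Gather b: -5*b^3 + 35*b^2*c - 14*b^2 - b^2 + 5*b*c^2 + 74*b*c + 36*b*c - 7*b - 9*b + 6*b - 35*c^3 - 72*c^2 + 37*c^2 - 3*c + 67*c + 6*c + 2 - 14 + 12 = -5*b^3 + b^2*(35*c - 15) + b*(5*c^2 + 110*c - 10) - 35*c^3 - 35*c^2 + 70*c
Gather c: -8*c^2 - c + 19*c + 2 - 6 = -8*c^2 + 18*c - 4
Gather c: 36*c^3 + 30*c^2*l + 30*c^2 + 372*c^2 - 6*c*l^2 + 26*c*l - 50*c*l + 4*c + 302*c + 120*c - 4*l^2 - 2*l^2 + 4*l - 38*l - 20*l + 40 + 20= 36*c^3 + c^2*(30*l + 402) + c*(-6*l^2 - 24*l + 426) - 6*l^2 - 54*l + 60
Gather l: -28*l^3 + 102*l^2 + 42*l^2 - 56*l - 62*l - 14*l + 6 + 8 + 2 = -28*l^3 + 144*l^2 - 132*l + 16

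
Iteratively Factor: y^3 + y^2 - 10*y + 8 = (y + 4)*(y^2 - 3*y + 2) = (y - 1)*(y + 4)*(y - 2)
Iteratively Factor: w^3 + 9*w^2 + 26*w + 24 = (w + 4)*(w^2 + 5*w + 6) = (w + 3)*(w + 4)*(w + 2)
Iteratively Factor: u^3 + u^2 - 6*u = (u + 3)*(u^2 - 2*u) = u*(u + 3)*(u - 2)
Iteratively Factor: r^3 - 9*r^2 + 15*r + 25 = (r - 5)*(r^2 - 4*r - 5) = (r - 5)*(r + 1)*(r - 5)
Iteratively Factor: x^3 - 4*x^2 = (x - 4)*(x^2) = x*(x - 4)*(x)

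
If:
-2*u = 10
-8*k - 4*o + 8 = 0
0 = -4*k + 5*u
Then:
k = -25/4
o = 29/2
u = -5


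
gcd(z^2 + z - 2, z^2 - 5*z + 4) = z - 1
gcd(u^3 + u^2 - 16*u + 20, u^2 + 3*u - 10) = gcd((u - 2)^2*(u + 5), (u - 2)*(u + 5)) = u^2 + 3*u - 10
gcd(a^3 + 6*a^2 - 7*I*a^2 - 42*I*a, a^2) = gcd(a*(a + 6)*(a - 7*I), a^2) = a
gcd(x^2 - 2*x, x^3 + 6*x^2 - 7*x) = x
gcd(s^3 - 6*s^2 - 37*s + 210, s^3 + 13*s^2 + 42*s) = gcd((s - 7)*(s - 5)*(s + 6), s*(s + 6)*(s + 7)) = s + 6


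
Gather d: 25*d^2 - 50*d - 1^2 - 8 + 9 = 25*d^2 - 50*d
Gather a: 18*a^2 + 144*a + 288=18*a^2 + 144*a + 288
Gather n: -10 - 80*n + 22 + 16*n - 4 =8 - 64*n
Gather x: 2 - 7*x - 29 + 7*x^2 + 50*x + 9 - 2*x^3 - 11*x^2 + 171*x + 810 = -2*x^3 - 4*x^2 + 214*x + 792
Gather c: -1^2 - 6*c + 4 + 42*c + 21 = 36*c + 24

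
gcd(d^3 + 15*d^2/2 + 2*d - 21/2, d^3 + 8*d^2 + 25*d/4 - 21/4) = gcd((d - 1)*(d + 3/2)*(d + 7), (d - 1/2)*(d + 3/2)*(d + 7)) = d^2 + 17*d/2 + 21/2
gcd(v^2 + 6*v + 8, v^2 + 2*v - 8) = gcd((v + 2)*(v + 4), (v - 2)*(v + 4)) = v + 4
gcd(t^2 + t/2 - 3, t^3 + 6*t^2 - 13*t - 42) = t + 2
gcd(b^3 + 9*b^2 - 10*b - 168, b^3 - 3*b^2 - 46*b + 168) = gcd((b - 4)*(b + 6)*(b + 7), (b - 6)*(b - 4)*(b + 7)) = b^2 + 3*b - 28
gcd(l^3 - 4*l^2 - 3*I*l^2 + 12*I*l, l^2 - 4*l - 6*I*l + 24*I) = l - 4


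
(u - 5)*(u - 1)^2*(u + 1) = u^4 - 6*u^3 + 4*u^2 + 6*u - 5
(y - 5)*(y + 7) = y^2 + 2*y - 35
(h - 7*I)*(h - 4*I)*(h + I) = h^3 - 10*I*h^2 - 17*h - 28*I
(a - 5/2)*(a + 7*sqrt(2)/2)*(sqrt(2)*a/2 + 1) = sqrt(2)*a^3/2 - 5*sqrt(2)*a^2/4 + 9*a^2/2 - 45*a/4 + 7*sqrt(2)*a/2 - 35*sqrt(2)/4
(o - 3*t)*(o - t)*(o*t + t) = o^3*t - 4*o^2*t^2 + o^2*t + 3*o*t^3 - 4*o*t^2 + 3*t^3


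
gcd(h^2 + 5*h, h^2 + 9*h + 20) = h + 5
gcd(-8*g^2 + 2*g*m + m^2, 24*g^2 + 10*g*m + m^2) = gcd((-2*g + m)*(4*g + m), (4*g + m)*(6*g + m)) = 4*g + m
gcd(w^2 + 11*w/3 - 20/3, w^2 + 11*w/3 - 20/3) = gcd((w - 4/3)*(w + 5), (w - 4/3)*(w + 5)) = w^2 + 11*w/3 - 20/3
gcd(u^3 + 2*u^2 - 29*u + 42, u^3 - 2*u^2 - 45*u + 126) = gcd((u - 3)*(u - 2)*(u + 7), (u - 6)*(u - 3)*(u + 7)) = u^2 + 4*u - 21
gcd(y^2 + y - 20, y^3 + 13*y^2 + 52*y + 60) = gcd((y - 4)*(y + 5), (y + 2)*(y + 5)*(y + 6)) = y + 5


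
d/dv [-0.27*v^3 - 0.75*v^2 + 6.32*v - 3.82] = -0.81*v^2 - 1.5*v + 6.32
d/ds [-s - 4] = -1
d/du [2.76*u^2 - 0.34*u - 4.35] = 5.52*u - 0.34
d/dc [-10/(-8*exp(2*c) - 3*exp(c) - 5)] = (-160*exp(c) - 30)*exp(c)/(8*exp(2*c) + 3*exp(c) + 5)^2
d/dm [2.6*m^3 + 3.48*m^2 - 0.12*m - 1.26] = 7.8*m^2 + 6.96*m - 0.12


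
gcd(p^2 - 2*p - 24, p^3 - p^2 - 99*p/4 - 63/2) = p - 6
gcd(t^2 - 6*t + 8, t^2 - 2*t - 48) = 1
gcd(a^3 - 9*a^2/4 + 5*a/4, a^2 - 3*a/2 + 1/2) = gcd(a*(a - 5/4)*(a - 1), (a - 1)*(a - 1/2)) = a - 1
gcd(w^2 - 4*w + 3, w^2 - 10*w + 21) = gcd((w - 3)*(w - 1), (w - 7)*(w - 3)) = w - 3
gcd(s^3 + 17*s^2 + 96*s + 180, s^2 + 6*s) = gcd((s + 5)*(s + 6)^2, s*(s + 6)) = s + 6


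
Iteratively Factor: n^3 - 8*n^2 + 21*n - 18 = (n - 3)*(n^2 - 5*n + 6) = (n - 3)*(n - 2)*(n - 3)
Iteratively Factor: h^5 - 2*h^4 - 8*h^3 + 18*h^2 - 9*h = (h - 1)*(h^4 - h^3 - 9*h^2 + 9*h) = h*(h - 1)*(h^3 - h^2 - 9*h + 9) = h*(h - 3)*(h - 1)*(h^2 + 2*h - 3) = h*(h - 3)*(h - 1)^2*(h + 3)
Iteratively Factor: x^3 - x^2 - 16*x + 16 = (x - 4)*(x^2 + 3*x - 4) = (x - 4)*(x + 4)*(x - 1)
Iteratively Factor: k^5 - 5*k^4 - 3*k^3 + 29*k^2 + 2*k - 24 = (k + 2)*(k^4 - 7*k^3 + 11*k^2 + 7*k - 12) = (k - 1)*(k + 2)*(k^3 - 6*k^2 + 5*k + 12) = (k - 4)*(k - 1)*(k + 2)*(k^2 - 2*k - 3) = (k - 4)*(k - 1)*(k + 1)*(k + 2)*(k - 3)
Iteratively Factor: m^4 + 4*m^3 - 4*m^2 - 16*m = (m)*(m^3 + 4*m^2 - 4*m - 16) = m*(m + 4)*(m^2 - 4) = m*(m + 2)*(m + 4)*(m - 2)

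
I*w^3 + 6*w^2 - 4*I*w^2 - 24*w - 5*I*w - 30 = (w - 5)*(w - 6*I)*(I*w + I)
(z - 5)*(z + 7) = z^2 + 2*z - 35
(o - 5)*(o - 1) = o^2 - 6*o + 5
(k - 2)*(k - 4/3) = k^2 - 10*k/3 + 8/3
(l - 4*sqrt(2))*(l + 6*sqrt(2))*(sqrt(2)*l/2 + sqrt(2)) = sqrt(2)*l^3/2 + sqrt(2)*l^2 + 2*l^2 - 24*sqrt(2)*l + 4*l - 48*sqrt(2)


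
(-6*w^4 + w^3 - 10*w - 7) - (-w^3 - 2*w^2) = -6*w^4 + 2*w^3 + 2*w^2 - 10*w - 7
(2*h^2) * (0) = 0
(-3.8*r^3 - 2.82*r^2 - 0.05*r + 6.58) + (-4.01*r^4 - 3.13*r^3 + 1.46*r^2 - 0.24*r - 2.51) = -4.01*r^4 - 6.93*r^3 - 1.36*r^2 - 0.29*r + 4.07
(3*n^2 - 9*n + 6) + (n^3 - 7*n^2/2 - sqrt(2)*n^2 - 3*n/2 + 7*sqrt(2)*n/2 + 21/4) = n^3 - sqrt(2)*n^2 - n^2/2 - 21*n/2 + 7*sqrt(2)*n/2 + 45/4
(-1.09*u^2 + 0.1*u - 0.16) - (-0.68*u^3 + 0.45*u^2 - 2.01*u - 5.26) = 0.68*u^3 - 1.54*u^2 + 2.11*u + 5.1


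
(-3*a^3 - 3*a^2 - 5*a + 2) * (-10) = 30*a^3 + 30*a^2 + 50*a - 20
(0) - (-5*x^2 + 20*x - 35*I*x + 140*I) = 5*x^2 - 20*x + 35*I*x - 140*I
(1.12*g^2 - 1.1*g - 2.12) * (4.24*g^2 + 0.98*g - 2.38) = 4.7488*g^4 - 3.5664*g^3 - 12.7324*g^2 + 0.5404*g + 5.0456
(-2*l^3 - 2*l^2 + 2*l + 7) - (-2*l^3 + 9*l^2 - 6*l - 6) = -11*l^2 + 8*l + 13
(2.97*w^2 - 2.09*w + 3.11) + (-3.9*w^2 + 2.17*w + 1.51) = -0.93*w^2 + 0.0800000000000001*w + 4.62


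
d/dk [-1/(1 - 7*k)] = -7/(7*k - 1)^2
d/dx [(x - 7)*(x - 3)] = 2*x - 10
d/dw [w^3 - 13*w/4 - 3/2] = 3*w^2 - 13/4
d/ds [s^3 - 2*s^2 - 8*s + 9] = 3*s^2 - 4*s - 8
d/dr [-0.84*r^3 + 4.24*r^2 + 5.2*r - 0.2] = -2.52*r^2 + 8.48*r + 5.2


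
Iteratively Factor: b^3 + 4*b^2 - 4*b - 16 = (b - 2)*(b^2 + 6*b + 8) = (b - 2)*(b + 4)*(b + 2)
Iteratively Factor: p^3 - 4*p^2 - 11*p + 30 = (p - 2)*(p^2 - 2*p - 15) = (p - 5)*(p - 2)*(p + 3)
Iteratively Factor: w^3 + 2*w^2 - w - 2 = (w + 1)*(w^2 + w - 2) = (w - 1)*(w + 1)*(w + 2)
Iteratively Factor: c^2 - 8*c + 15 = (c - 5)*(c - 3)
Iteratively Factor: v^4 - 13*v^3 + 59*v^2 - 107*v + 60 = (v - 3)*(v^3 - 10*v^2 + 29*v - 20) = (v - 3)*(v - 1)*(v^2 - 9*v + 20) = (v - 5)*(v - 3)*(v - 1)*(v - 4)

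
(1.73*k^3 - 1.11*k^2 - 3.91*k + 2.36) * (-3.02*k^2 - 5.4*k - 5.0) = -5.2246*k^5 - 5.9898*k^4 + 9.1522*k^3 + 19.5368*k^2 + 6.806*k - 11.8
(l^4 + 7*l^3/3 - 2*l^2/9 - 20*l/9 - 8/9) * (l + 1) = l^5 + 10*l^4/3 + 19*l^3/9 - 22*l^2/9 - 28*l/9 - 8/9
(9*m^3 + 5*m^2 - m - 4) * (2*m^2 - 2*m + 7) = 18*m^5 - 8*m^4 + 51*m^3 + 29*m^2 + m - 28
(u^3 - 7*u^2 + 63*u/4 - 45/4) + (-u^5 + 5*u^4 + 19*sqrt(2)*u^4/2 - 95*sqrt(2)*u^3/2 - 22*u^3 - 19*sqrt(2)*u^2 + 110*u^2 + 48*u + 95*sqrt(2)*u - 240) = -u^5 + 5*u^4 + 19*sqrt(2)*u^4/2 - 95*sqrt(2)*u^3/2 - 21*u^3 - 19*sqrt(2)*u^2 + 103*u^2 + 255*u/4 + 95*sqrt(2)*u - 1005/4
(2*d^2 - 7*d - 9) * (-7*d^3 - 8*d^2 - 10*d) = -14*d^5 + 33*d^4 + 99*d^3 + 142*d^2 + 90*d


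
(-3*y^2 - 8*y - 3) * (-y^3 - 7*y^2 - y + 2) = 3*y^5 + 29*y^4 + 62*y^3 + 23*y^2 - 13*y - 6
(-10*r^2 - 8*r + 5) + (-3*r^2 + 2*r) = -13*r^2 - 6*r + 5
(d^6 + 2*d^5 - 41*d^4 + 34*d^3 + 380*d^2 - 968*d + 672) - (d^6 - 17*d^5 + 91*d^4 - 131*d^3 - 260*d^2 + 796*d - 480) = 19*d^5 - 132*d^4 + 165*d^3 + 640*d^2 - 1764*d + 1152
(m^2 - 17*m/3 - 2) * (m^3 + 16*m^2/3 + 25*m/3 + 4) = m^5 - m^4/3 - 215*m^3/9 - 485*m^2/9 - 118*m/3 - 8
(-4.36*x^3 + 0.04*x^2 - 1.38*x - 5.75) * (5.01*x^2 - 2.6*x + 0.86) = -21.8436*x^5 + 11.5364*x^4 - 10.7674*x^3 - 25.1851*x^2 + 13.7632*x - 4.945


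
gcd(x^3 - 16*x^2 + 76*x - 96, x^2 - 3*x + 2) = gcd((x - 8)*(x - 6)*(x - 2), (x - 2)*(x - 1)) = x - 2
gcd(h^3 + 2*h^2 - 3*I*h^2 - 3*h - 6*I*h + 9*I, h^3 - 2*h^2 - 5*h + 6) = h - 1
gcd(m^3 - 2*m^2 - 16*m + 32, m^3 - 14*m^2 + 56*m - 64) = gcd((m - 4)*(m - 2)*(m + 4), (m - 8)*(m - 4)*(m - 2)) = m^2 - 6*m + 8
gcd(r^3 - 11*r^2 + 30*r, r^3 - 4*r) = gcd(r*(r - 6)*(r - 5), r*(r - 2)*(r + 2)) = r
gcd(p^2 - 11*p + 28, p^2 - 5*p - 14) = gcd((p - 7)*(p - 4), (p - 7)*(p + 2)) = p - 7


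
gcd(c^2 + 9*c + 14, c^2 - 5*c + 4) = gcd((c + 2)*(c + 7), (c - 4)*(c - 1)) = 1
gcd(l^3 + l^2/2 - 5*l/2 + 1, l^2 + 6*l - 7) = l - 1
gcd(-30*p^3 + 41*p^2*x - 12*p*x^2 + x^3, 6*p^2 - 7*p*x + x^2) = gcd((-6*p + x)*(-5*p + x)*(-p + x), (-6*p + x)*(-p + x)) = 6*p^2 - 7*p*x + x^2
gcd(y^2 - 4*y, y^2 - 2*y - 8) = y - 4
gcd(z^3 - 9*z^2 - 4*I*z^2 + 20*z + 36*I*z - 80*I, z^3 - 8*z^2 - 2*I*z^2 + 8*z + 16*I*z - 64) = z - 4*I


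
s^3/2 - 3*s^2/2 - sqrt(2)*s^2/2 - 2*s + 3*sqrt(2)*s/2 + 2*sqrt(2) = (s/2 + 1/2)*(s - 4)*(s - sqrt(2))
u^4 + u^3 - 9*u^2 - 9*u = u*(u - 3)*(u + 1)*(u + 3)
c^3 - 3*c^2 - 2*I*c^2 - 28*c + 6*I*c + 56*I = (c - 7)*(c + 4)*(c - 2*I)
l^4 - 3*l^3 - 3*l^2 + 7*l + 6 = (l - 3)*(l - 2)*(l + 1)^2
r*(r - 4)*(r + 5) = r^3 + r^2 - 20*r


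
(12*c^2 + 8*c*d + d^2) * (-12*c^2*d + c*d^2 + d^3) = -144*c^4*d - 84*c^3*d^2 + 8*c^2*d^3 + 9*c*d^4 + d^5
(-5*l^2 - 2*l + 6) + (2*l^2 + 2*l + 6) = 12 - 3*l^2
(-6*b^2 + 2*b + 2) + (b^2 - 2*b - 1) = 1 - 5*b^2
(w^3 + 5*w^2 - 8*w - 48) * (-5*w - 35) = -5*w^4 - 60*w^3 - 135*w^2 + 520*w + 1680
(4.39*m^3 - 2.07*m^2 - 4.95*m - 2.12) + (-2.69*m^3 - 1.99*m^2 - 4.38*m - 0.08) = 1.7*m^3 - 4.06*m^2 - 9.33*m - 2.2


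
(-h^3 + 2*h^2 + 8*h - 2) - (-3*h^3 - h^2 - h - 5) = 2*h^3 + 3*h^2 + 9*h + 3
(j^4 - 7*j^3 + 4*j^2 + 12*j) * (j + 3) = j^5 - 4*j^4 - 17*j^3 + 24*j^2 + 36*j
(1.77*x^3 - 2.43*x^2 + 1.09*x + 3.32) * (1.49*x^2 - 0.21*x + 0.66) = 2.6373*x^5 - 3.9924*x^4 + 3.3026*x^3 + 3.1141*x^2 + 0.0222000000000001*x + 2.1912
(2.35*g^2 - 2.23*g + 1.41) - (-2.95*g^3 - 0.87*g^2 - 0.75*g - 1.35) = 2.95*g^3 + 3.22*g^2 - 1.48*g + 2.76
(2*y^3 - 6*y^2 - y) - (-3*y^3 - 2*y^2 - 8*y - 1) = 5*y^3 - 4*y^2 + 7*y + 1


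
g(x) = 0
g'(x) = 0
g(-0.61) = 0.00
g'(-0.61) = 0.00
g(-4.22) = 0.00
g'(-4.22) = 0.00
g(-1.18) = 0.00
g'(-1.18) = 0.00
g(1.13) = 0.00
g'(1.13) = 0.00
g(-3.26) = 0.00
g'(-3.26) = 0.00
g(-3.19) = 0.00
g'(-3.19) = 0.00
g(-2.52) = 0.00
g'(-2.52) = 0.00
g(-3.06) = 0.00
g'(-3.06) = 0.00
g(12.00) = 0.00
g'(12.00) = 0.00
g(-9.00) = 0.00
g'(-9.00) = 0.00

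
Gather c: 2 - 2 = 0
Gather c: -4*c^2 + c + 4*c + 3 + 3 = -4*c^2 + 5*c + 6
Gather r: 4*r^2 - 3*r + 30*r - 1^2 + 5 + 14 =4*r^2 + 27*r + 18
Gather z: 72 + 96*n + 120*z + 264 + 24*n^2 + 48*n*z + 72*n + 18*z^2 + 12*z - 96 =24*n^2 + 168*n + 18*z^2 + z*(48*n + 132) + 240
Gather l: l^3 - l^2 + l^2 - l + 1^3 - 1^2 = l^3 - l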